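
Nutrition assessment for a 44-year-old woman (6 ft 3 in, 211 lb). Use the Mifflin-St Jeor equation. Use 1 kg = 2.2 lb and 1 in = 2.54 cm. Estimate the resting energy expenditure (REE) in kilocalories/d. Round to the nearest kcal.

1769 kilocalories/d

Convert to metric: weight = 211 ÷ 2.2 = 95.9091 kg; height = (6×12 + 3) × 2.54 = 75 × 2.54 = 190.5 cm.
Mifflin-St Jeor (female): BMR = 10(95.9091) + 6.25(190.5) − 5(44) − 161 = 959.0909 + 1190.625 − 220 − 161 = 1768.7159 kcal/day.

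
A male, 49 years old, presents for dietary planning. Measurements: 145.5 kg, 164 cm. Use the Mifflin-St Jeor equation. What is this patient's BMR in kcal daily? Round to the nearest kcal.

Mifflin-St Jeor (male): BMR = 10(145.5) + 6.25(164) − 5(49) + 5 = 1455 + 1025 − 245 + 5 = 2240 kcal/day.

2240 kcal daily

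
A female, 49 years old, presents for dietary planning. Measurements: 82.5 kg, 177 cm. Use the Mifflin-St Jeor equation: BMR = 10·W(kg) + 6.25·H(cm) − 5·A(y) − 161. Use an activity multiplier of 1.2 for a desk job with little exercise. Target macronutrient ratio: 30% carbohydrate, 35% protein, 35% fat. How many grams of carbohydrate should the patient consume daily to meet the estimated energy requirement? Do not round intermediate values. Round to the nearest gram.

Mifflin-St Jeor (female): BMR = 10(82.5) + 6.25(177) − 5(49) − 161 = 825 + 1106.25 − 245 − 161 = 1525.25 kcal/day.
TEE = 1525.25 × 1.2 = 1830.3 kcal/day.
Carbohydrate energy = 30% × 1830.3 = 549.09 kcal.
Carbohydrate = 549.09 ÷ 4 kcal/g = 137.2725 g.

137 g/day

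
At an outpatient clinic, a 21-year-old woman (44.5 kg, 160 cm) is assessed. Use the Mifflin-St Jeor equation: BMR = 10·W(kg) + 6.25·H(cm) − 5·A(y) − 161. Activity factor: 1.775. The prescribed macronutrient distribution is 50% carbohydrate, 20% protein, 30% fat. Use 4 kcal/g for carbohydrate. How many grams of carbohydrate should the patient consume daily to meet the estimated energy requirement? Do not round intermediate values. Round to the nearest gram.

Mifflin-St Jeor (female): BMR = 10(44.5) + 6.25(160) − 5(21) − 161 = 445 + 1000 − 105 − 161 = 1179 kcal/day.
TEE = 1179 × 1.775 = 2092.725 kcal/day.
Carbohydrate energy = 50% × 2092.725 = 1046.3625 kcal.
Carbohydrate = 1046.3625 ÷ 4 kcal/g = 261.5906 g.

262 g/day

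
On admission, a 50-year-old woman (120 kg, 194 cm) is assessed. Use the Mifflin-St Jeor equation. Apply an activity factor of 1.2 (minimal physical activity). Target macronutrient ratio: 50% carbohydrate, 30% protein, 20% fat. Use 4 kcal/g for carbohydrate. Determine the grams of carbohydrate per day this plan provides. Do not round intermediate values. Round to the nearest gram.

300 g/day

Mifflin-St Jeor (female): BMR = 10(120) + 6.25(194) − 5(50) − 161 = 1200 + 1212.5 − 250 − 161 = 2001.5 kcal/day.
TEE = 2001.5 × 1.2 = 2401.8 kcal/day.
Carbohydrate energy = 50% × 2401.8 = 1200.9 kcal.
Carbohydrate = 1200.9 ÷ 4 kcal/g = 300.225 g.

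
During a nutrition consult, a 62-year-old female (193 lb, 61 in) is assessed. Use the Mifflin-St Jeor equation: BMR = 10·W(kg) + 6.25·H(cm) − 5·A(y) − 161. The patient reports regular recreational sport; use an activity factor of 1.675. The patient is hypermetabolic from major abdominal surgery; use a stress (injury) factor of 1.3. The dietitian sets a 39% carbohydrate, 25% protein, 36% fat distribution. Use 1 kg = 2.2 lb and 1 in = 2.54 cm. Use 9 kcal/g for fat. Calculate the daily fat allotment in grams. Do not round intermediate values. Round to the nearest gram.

120 g/day

Convert to metric: weight = 193 ÷ 2.2 = 87.7273 kg; height = 61 × 2.54 = 154.94 cm.
Mifflin-St Jeor (female): BMR = 10(87.7273) + 6.25(154.94) − 5(62) − 161 = 877.2727 + 968.375 − 310 − 161 = 1374.6477 kcal/day.
TEE = 1374.6477 × 1.675 = 2302.5349 kcal/day.
With stress factor 1.3: 2302.5349 × 1.3 = 2993.2954 kcal/day.
Fat energy = 36% × 2993.2954 = 1077.5864 kcal.
Fat = 1077.5864 ÷ 9 kcal/g = 119.7318 g.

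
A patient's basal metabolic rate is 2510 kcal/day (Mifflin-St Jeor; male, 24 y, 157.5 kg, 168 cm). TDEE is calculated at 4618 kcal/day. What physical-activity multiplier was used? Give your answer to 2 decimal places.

1.84

Activity factor = TEE ÷ BMR = 4618 ÷ 2510 = 1.84.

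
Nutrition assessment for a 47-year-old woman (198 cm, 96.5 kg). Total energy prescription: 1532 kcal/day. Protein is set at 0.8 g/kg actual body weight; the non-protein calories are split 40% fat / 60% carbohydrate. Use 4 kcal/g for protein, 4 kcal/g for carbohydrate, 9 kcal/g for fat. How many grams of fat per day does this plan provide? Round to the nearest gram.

54 g/day

Protein = 0.8 × 96.5 = 77.2 g → 77.2 × 4 = 308.8 kcal.
Non-protein calories = 1532 − 308.8 = 1223.2 kcal.
Fat: 40% × 1223.2 = 489.28 kcal; carbohydrate: 733.92 kcal.
Fat: 489.28 kcal ÷ 9 kcal/g = 54.3644 g.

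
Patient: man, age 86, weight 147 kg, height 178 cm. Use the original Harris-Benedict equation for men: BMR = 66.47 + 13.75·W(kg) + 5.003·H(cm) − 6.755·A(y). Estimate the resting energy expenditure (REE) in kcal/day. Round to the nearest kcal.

Harris-Benedict: BMR = 66.47 + 13.75(147) + 5.003(178) − 6.755(86) = 2397.324 kcal/day.

2397 kcal/day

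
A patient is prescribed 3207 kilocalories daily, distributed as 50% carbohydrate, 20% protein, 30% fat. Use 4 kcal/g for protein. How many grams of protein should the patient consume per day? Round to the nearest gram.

Protein energy = 20% × 3207 = 641.4 kcal.
At 4 kcal/g: 641.4 ÷ 4 = 160.35 g.

160 g/day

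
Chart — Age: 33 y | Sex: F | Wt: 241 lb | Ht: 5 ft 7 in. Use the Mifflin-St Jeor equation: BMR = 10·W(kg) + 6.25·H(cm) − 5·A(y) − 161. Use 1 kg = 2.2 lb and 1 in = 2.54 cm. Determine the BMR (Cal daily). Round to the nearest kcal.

1833 Cal daily

Convert to metric: weight = 241 ÷ 2.2 = 109.5455 kg; height = (5×12 + 7) × 2.54 = 67 × 2.54 = 170.18 cm.
Mifflin-St Jeor (female): BMR = 10(109.5455) + 6.25(170.18) − 5(33) − 161 = 1095.4545 + 1063.625 − 165 − 161 = 1833.0795 kcal/day.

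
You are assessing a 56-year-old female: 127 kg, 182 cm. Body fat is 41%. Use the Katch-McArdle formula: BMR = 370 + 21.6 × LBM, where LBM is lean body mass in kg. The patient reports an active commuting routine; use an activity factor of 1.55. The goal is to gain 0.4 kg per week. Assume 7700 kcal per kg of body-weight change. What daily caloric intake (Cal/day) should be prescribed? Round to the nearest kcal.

3522 Cal/day

LBM = 127 × (1 − 0.41) = 74.93 kg. Katch-McArdle: BMR = 370 + 21.6 × 74.93 = 1988.488 kcal/day.
TEE = 1988.488 × 1.55 = 3082.1564 kcal/day.
Required daily surplus = 0.4 × 7700 ÷ 7 = 440 kcal/day.
Target intake = 3082.1564 + 440 = 3522.1564 kcal/day.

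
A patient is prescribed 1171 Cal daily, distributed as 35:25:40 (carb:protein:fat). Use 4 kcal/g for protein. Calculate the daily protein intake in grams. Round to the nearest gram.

Protein energy = 25% × 1171 = 292.75 kcal.
At 4 kcal/g: 292.75 ÷ 4 = 73.1875 g.

73 g/day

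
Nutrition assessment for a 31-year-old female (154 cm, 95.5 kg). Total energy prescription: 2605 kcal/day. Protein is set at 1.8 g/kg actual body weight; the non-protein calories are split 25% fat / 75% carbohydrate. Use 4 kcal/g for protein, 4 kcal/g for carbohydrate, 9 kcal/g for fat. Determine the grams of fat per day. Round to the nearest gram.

Protein = 1.8 × 95.5 = 171.9 g → 171.9 × 4 = 687.6 kcal.
Non-protein calories = 2605 − 687.6 = 1917.4 kcal.
Fat: 25% × 1917.4 = 479.35 kcal; carbohydrate: 1438.05 kcal.
Fat: 479.35 kcal ÷ 9 kcal/g = 53.2611 g.

53 g/day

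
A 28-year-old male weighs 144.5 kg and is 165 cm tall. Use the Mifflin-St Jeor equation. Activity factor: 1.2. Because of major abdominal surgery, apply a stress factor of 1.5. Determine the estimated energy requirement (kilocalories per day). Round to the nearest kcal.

Mifflin-St Jeor (male): BMR = 10(144.5) + 6.25(165) − 5(28) + 5 = 1445 + 1031.25 − 140 + 5 = 2341.25 kcal/day.
TEE = BMR × activity factor = 2341.25 × 1.2 = 2809.5 kcal/day.
Apply stress factor: 2809.5 × 1.5 = 4214.25 kcal/day.

4214 kilocalories per day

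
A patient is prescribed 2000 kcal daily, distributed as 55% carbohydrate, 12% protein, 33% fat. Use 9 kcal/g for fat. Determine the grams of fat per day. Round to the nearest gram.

73 g/day

Fat energy = 33% × 2000 = 660 kcal.
At 9 kcal/g: 660 ÷ 9 = 73.3333 g.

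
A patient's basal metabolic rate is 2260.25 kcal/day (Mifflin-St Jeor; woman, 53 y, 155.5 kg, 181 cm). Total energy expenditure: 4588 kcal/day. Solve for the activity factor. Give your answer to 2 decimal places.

2.03

Activity factor = TEE ÷ BMR = 4588 ÷ 2260.25 = 2.03.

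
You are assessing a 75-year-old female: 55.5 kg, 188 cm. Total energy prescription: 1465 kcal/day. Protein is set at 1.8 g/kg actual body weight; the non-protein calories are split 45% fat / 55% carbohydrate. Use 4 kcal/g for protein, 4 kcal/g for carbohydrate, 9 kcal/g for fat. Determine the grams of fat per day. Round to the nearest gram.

Protein = 1.8 × 55.5 = 99.9 g → 99.9 × 4 = 399.6 kcal.
Non-protein calories = 1465 − 399.6 = 1065.4 kcal.
Fat: 45% × 1065.4 = 479.43 kcal; carbohydrate: 585.97 kcal.
Fat: 479.43 kcal ÷ 9 kcal/g = 53.27 g.

53 g/day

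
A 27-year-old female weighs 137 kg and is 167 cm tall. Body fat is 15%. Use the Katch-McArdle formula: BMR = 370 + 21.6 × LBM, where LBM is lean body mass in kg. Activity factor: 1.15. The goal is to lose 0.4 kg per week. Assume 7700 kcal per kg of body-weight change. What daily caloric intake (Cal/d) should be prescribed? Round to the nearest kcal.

2878 Cal/d

LBM = 137 × (1 − 0.15) = 116.45 kg. Katch-McArdle: BMR = 370 + 21.6 × 116.45 = 2885.32 kcal/day.
TEE = 2885.32 × 1.15 = 3318.118 kcal/day.
Required daily deficit = 0.4 × 7700 ÷ 7 = 440 kcal/day.
Target intake = 3318.118 − 440 = 2878.118 kcal/day.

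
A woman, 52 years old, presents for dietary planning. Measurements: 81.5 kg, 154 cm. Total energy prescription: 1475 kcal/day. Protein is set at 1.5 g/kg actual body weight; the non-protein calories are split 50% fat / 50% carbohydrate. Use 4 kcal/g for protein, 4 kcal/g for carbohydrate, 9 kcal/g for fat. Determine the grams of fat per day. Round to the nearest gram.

Protein = 1.5 × 81.5 = 122.25 g → 122.25 × 4 = 489 kcal.
Non-protein calories = 1475 − 489 = 986 kcal.
Fat: 50% × 986 = 493 kcal; carbohydrate: 493 kcal.
Fat: 493 kcal ÷ 9 kcal/g = 54.7778 g.

55 g/day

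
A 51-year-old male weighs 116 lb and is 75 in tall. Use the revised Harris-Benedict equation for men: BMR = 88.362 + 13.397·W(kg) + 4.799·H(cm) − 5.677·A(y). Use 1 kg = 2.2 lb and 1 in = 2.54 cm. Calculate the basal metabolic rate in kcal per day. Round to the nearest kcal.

1419 kcal per day

Convert to metric: weight = 116 ÷ 2.2 = 52.7273 kg; height = 75 × 2.54 = 190.5 cm.
Harris-Benedict: BMR = 88.362 + 13.397(52.7273) + 4.799(190.5) − 5.677(51) = 1419.4318 kcal/day.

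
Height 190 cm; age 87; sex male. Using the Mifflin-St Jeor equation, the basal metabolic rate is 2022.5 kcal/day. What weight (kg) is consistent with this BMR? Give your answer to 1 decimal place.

126.5 kg

2022.5 = 10·W + 6.25(190) − 5(87) + 5
10·W = 2022.5 − 757.5 = 1265, so W = 126.5 kg.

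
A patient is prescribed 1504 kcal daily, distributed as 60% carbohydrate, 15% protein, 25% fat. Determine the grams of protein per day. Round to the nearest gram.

56 g/day

Protein energy = 15% × 1504 = 225.6 kcal.
At 4 kcal/g: 225.6 ÷ 4 = 56.4 g.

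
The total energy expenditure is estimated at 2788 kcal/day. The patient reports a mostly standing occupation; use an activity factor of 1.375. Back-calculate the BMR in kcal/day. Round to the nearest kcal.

2028 kcal/day

BMR = TEE ÷ activity factor = 2788 ÷ 1.375 = 2027.6364 kcal/day.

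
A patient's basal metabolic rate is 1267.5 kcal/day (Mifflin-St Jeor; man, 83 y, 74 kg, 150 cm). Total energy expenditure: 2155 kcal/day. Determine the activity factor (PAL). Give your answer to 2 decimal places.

Activity factor = TEE ÷ BMR = 2155 ÷ 1267.5 = 1.7.

1.70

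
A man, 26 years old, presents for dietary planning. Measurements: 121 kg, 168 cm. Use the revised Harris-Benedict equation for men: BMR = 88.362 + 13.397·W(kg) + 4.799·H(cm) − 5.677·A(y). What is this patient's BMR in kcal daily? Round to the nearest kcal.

Harris-Benedict: BMR = 88.362 + 13.397(121) + 4.799(168) − 5.677(26) = 2368.029 kcal/day.

2368 kcal daily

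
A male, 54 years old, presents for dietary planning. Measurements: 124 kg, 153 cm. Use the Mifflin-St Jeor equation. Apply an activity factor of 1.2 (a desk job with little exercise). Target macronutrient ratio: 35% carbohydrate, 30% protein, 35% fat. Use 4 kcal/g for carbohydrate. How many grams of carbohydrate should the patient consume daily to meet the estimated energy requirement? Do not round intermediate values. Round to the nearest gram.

203 g/day

Mifflin-St Jeor (male): BMR = 10(124) + 6.25(153) − 5(54) + 5 = 1240 + 956.25 − 270 + 5 = 1931.25 kcal/day.
TEE = 1931.25 × 1.2 = 2317.5 kcal/day.
Carbohydrate energy = 35% × 2317.5 = 811.125 kcal.
Carbohydrate = 811.125 ÷ 4 kcal/g = 202.7813 g.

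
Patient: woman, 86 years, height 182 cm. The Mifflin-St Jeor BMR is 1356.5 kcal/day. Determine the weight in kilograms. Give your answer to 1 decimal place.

1356.5 = 10·W + 6.25(182) − 5(86) − 161
10·W = 1356.5 − 546.5 = 810, so W = 81 kg.

81.0 kg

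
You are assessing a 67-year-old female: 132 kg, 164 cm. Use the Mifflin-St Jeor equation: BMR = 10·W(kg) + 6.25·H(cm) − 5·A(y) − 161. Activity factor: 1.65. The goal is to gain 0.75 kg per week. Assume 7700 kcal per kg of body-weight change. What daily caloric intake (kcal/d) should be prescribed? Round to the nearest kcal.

3876 kcal/d

Mifflin-St Jeor (female): BMR = 10(132) + 6.25(164) − 5(67) − 161 = 1320 + 1025 − 335 − 161 = 1849 kcal/day.
TEE = 1849 × 1.65 = 3050.85 kcal/day.
Required daily surplus = 0.75 × 7700 ÷ 7 = 825 kcal/day.
Target intake = 3050.85 + 825 = 3875.85 kcal/day.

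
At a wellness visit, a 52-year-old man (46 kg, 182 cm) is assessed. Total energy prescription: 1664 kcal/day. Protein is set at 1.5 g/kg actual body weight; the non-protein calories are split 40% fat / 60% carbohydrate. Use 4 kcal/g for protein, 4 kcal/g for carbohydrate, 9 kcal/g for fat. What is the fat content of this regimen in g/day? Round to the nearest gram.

Protein = 1.5 × 46 = 69 g → 69 × 4 = 276 kcal.
Non-protein calories = 1664 − 276 = 1388 kcal.
Fat: 40% × 1388 = 555.2 kcal; carbohydrate: 832.8 kcal.
Fat: 555.2 kcal ÷ 9 kcal/g = 61.6889 g.

62 g/day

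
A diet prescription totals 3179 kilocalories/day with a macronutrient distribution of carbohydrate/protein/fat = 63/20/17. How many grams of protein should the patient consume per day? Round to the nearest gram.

Protein energy = 20% × 3179 = 635.8 kcal.
At 4 kcal/g: 635.8 ÷ 4 = 158.95 g.

159 g/day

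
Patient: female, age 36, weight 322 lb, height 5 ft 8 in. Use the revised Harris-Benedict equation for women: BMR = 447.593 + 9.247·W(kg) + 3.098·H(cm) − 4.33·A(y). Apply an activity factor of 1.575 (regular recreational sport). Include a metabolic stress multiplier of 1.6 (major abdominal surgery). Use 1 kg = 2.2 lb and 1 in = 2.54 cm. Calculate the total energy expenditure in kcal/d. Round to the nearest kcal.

5494 kcal/d

Convert to metric: weight = 322 ÷ 2.2 = 146.3636 kg; height = (5×12 + 8) × 2.54 = 68 × 2.54 = 172.72 cm.
Harris-Benedict: BMR = 447.593 + 9.247(146.3636) + 3.098(172.72) − 4.33(36) = 2180.2241 kcal/day.
TEE = BMR × activity factor = 2180.2241 × 1.575 = 3433.853 kcal/day.
Apply stress factor: 3433.853 × 1.6 = 5494.1647 kcal/day.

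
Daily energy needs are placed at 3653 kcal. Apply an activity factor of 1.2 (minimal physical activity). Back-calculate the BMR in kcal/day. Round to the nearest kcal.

3044 kcal/day

BMR = TEE ÷ activity factor = 3653 ÷ 1.2 = 3044.1667 kcal/day.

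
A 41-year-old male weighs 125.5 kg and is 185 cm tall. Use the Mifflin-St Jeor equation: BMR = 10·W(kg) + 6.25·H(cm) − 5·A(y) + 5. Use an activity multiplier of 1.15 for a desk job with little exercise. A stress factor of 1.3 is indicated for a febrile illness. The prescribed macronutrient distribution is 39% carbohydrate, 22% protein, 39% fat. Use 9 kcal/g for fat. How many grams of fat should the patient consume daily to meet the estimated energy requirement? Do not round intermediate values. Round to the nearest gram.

143 g/day

Mifflin-St Jeor (male): BMR = 10(125.5) + 6.25(185) − 5(41) + 5 = 1255 + 1156.25 − 205 + 5 = 2211.25 kcal/day.
TEE = 2211.25 × 1.15 = 2542.9375 kcal/day.
With stress factor 1.3: 2542.9375 × 1.3 = 3305.8188 kcal/day.
Fat energy = 39% × 3305.8188 = 1289.2693 kcal.
Fat = 1289.2693 ÷ 9 kcal/g = 143.2521 g.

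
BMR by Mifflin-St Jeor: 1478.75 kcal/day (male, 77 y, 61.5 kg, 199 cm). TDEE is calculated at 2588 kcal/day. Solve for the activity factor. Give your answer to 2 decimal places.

1.75

Activity factor = TEE ÷ BMR = 2588 ÷ 1478.75 = 1.75.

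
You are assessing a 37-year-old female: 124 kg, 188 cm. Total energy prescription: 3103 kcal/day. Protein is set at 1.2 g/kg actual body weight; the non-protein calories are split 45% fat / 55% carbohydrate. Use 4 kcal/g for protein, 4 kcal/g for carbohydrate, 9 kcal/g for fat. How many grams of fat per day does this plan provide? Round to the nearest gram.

125 g/day

Protein = 1.2 × 124 = 148.8 g → 148.8 × 4 = 595.2 kcal.
Non-protein calories = 3103 − 595.2 = 2507.8 kcal.
Fat: 45% × 2507.8 = 1128.51 kcal; carbohydrate: 1379.29 kcal.
Fat: 1128.51 kcal ÷ 9 kcal/g = 125.39 g.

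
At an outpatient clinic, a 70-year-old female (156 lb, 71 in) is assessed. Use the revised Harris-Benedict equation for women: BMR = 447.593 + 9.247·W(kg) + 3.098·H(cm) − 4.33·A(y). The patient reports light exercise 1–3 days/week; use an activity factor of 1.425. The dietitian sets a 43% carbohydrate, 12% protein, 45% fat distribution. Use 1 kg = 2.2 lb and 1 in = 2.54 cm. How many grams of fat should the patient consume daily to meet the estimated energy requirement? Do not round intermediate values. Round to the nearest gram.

97 g/day

Convert to metric: weight = 156 ÷ 2.2 = 70.9091 kg; height = 71 × 2.54 = 180.34 cm.
Harris-Benedict: BMR = 447.593 + 9.247(70.9091) + 3.098(180.34) − 4.33(70) = 1358.8827 kcal/day.
TEE = 1358.8827 × 1.425 = 1936.4078 kcal/day.
Fat energy = 45% × 1936.4078 = 871.3835 kcal.
Fat = 871.3835 ÷ 9 kcal/g = 96.8204 g.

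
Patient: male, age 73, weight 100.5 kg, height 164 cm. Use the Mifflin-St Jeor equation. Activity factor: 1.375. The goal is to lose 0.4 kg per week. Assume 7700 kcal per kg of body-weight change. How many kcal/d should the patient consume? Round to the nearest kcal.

1856 kcal/d

Mifflin-St Jeor (male): BMR = 10(100.5) + 6.25(164) − 5(73) + 5 = 1005 + 1025 − 365 + 5 = 1670 kcal/day.
TEE = 1670 × 1.375 = 2296.25 kcal/day.
Required daily deficit = 0.4 × 7700 ÷ 7 = 440 kcal/day.
Target intake = 2296.25 − 440 = 1856.25 kcal/day.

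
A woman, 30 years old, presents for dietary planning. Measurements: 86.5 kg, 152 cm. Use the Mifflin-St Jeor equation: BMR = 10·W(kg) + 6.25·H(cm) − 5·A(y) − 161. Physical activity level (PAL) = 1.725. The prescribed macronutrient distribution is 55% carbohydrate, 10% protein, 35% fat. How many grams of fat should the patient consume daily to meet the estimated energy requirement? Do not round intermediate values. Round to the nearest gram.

Mifflin-St Jeor (female): BMR = 10(86.5) + 6.25(152) − 5(30) − 161 = 865 + 950 − 150 − 161 = 1504 kcal/day.
TEE = 1504 × 1.725 = 2594.4 kcal/day.
Fat energy = 35% × 2594.4 = 908.04 kcal.
Fat = 908.04 ÷ 9 kcal/g = 100.8933 g.

101 g/day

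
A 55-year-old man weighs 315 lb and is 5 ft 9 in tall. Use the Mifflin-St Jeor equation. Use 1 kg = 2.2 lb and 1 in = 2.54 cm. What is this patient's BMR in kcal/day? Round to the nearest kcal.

Convert to metric: weight = 315 ÷ 2.2 = 143.1818 kg; height = (5×12 + 9) × 2.54 = 69 × 2.54 = 175.26 cm.
Mifflin-St Jeor (male): BMR = 10(143.1818) + 6.25(175.26) − 5(55) + 5 = 1431.8182 + 1095.375 − 275 + 5 = 2257.1932 kcal/day.

2257 kcal/day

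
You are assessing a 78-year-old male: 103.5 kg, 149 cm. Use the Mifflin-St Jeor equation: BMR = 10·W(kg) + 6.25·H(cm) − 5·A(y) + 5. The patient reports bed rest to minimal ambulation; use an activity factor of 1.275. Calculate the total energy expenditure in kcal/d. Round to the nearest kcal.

Mifflin-St Jeor (male): BMR = 10(103.5) + 6.25(149) − 5(78) + 5 = 1035 + 931.25 − 390 + 5 = 1581.25 kcal/day.
TEE = BMR × activity factor = 1581.25 × 1.275 = 2016.0938 kcal/day.

2016 kcal/d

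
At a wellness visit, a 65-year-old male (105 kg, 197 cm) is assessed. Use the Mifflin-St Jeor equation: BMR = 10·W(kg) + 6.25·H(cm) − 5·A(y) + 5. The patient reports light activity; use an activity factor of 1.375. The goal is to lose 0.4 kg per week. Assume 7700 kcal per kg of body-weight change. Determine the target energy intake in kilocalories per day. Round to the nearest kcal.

Mifflin-St Jeor (male): BMR = 10(105) + 6.25(197) − 5(65) + 5 = 1050 + 1231.25 − 325 + 5 = 1961.25 kcal/day.
TEE = 1961.25 × 1.375 = 2696.7188 kcal/day.
Required daily deficit = 0.4 × 7700 ÷ 7 = 440 kcal/day.
Target intake = 2696.7188 − 440 = 2256.7188 kcal/day.

2257 kilocalories per day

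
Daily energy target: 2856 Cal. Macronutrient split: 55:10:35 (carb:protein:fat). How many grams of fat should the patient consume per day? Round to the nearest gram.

Fat energy = 35% × 2856 = 999.6 kcal.
At 9 kcal/g: 999.6 ÷ 9 = 111.0667 g.

111 g/day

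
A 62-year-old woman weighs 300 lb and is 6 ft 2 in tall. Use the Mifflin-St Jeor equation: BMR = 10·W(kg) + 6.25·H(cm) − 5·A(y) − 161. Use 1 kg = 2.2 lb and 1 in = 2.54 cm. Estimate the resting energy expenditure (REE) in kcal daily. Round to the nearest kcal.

Convert to metric: weight = 300 ÷ 2.2 = 136.3636 kg; height = (6×12 + 2) × 2.54 = 74 × 2.54 = 187.96 cm.
Mifflin-St Jeor (female): BMR = 10(136.3636) + 6.25(187.96) − 5(62) − 161 = 1363.6364 + 1174.75 − 310 − 161 = 2067.3864 kcal/day.

2067 kcal daily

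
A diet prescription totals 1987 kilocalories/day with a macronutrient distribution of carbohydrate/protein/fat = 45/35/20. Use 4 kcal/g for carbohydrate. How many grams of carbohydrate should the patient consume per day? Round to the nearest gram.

224 g/day

Carbohydrate energy = 45% × 1987 = 894.15 kcal.
At 4 kcal/g: 894.15 ÷ 4 = 223.5375 g.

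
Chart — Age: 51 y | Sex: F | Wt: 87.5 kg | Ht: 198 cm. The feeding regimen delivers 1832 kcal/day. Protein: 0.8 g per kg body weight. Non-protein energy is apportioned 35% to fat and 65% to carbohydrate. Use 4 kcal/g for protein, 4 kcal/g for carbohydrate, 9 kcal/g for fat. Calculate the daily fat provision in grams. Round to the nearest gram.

Protein = 0.8 × 87.5 = 70 g → 70 × 4 = 280 kcal.
Non-protein calories = 1832 − 280 = 1552 kcal.
Fat: 35% × 1552 = 543.2 kcal; carbohydrate: 1008.8 kcal.
Fat: 543.2 kcal ÷ 9 kcal/g = 60.3556 g.

60 g/day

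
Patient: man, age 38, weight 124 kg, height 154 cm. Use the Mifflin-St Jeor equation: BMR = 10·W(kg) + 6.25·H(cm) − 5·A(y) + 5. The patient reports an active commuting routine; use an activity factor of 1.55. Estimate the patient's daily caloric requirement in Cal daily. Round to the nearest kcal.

3127 Cal daily

Mifflin-St Jeor (male): BMR = 10(124) + 6.25(154) − 5(38) + 5 = 1240 + 962.5 − 190 + 5 = 2017.5 kcal/day.
TEE = BMR × activity factor = 2017.5 × 1.55 = 3127.125 kcal/day.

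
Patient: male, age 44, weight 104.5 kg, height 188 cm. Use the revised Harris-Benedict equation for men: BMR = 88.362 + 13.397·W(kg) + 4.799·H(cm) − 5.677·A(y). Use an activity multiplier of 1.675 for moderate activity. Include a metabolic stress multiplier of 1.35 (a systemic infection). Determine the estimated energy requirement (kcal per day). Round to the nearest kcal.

4841 kcal per day

Harris-Benedict: BMR = 88.362 + 13.397(104.5) + 4.799(188) − 5.677(44) = 2140.7725 kcal/day.
TEE = BMR × activity factor = 2140.7725 × 1.675 = 3585.7939 kcal/day.
Apply stress factor: 3585.7939 × 1.35 = 4840.8218 kcal/day.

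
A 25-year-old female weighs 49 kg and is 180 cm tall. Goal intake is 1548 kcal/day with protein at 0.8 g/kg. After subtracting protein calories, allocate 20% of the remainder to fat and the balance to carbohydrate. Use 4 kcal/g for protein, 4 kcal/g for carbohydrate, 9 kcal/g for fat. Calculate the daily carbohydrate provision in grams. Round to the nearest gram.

278 g/day

Protein = 0.8 × 49 = 39.2 g → 39.2 × 4 = 156.8 kcal.
Non-protein calories = 1548 − 156.8 = 1391.2 kcal.
Fat: 20% × 1391.2 = 278.24 kcal; carbohydrate: 1112.96 kcal.
Carbohydrate: 1112.96 kcal ÷ 4 kcal/g = 278.24 g.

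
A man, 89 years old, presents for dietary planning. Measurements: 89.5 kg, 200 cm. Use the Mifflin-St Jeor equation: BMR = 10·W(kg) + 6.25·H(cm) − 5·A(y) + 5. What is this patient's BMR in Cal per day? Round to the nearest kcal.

1705 Cal per day

Mifflin-St Jeor (male): BMR = 10(89.5) + 6.25(200) − 5(89) + 5 = 895 + 1250 − 445 + 5 = 1705 kcal/day.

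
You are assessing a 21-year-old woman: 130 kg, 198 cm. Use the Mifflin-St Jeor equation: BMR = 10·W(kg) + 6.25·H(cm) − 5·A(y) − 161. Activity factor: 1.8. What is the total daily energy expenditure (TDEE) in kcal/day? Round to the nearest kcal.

4089 kcal/day

Mifflin-St Jeor (female): BMR = 10(130) + 6.25(198) − 5(21) − 161 = 1300 + 1237.5 − 105 − 161 = 2271.5 kcal/day.
TEE = BMR × activity factor = 2271.5 × 1.8 = 4088.7 kcal/day.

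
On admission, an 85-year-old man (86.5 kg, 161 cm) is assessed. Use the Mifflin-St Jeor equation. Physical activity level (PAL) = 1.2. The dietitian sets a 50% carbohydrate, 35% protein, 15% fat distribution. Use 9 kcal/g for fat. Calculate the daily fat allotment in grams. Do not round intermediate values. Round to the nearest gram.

29 g/day

Mifflin-St Jeor (male): BMR = 10(86.5) + 6.25(161) − 5(85) + 5 = 865 + 1006.25 − 425 + 5 = 1451.25 kcal/day.
TEE = 1451.25 × 1.2 = 1741.5 kcal/day.
Fat energy = 15% × 1741.5 = 261.225 kcal.
Fat = 261.225 ÷ 9 kcal/g = 29.025 g.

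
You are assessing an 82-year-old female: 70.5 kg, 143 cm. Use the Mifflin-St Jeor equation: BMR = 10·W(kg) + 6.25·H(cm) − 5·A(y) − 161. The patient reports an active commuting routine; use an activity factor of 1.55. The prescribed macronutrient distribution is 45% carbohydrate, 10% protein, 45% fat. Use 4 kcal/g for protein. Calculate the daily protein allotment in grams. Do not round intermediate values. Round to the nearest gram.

40 g/day

Mifflin-St Jeor (female): BMR = 10(70.5) + 6.25(143) − 5(82) − 161 = 705 + 893.75 − 410 − 161 = 1027.75 kcal/day.
TEE = 1027.75 × 1.55 = 1593.0125 kcal/day.
Protein energy = 10% × 1593.0125 = 159.3013 kcal.
Protein = 159.3013 ÷ 4 kcal/g = 39.8253 g.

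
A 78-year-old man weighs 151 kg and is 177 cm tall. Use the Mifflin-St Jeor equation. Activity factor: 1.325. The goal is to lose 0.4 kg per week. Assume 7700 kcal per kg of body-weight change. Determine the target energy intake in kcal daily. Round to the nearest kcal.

Mifflin-St Jeor (male): BMR = 10(151) + 6.25(177) − 5(78) + 5 = 1510 + 1106.25 − 390 + 5 = 2231.25 kcal/day.
TEE = 2231.25 × 1.325 = 2956.4063 kcal/day.
Required daily deficit = 0.4 × 7700 ÷ 7 = 440 kcal/day.
Target intake = 2956.4063 − 440 = 2516.4063 kcal/day.

2516 kcal daily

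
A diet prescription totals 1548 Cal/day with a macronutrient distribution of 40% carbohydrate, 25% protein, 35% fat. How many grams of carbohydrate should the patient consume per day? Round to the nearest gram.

Carbohydrate energy = 40% × 1548 = 619.2 kcal.
At 4 kcal/g: 619.2 ÷ 4 = 154.8 g.

155 g/day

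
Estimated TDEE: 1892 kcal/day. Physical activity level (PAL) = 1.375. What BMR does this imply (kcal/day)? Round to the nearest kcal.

BMR = TEE ÷ activity factor = 1892 ÷ 1.375 = 1376 kcal/day.

1376 kcal/day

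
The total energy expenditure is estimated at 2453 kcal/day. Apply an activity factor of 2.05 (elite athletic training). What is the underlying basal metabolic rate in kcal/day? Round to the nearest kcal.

1197 kcal/day

BMR = TEE ÷ activity factor = 2453 ÷ 2.05 = 1196.5854 kcal/day.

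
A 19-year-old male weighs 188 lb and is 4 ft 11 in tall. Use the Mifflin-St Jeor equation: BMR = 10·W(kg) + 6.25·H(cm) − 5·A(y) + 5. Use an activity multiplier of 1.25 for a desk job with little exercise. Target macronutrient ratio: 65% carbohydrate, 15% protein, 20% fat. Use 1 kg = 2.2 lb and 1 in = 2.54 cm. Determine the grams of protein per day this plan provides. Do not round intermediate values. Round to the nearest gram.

Convert to metric: weight = 188 ÷ 2.2 = 85.4545 kg; height = (4×12 + 11) × 2.54 = 59 × 2.54 = 149.86 cm.
Mifflin-St Jeor (male): BMR = 10(85.4545) + 6.25(149.86) − 5(19) + 5 = 854.5455 + 936.625 − 95 + 5 = 1701.1705 kcal/day.
TEE = 1701.1705 × 1.25 = 2126.4631 kcal/day.
Protein energy = 15% × 2126.4631 = 318.9695 kcal.
Protein = 318.9695 ÷ 4 kcal/g = 79.7424 g.

80 g/day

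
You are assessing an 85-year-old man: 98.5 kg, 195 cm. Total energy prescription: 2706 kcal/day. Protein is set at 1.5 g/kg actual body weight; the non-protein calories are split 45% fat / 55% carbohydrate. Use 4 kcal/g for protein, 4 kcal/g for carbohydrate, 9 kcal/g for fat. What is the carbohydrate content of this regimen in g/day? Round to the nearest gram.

291 g/day

Protein = 1.5 × 98.5 = 147.75 g → 147.75 × 4 = 591 kcal.
Non-protein calories = 2706 − 591 = 2115 kcal.
Fat: 45% × 2115 = 951.75 kcal; carbohydrate: 1163.25 kcal.
Carbohydrate: 1163.25 kcal ÷ 4 kcal/g = 290.8125 g.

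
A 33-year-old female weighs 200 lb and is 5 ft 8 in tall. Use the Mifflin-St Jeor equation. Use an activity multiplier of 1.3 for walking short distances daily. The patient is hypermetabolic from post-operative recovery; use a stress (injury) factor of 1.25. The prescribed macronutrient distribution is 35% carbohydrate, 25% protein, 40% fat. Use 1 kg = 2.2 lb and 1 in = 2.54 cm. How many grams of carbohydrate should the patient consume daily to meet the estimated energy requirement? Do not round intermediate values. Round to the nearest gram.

236 g/day

Convert to metric: weight = 200 ÷ 2.2 = 90.9091 kg; height = (5×12 + 8) × 2.54 = 68 × 2.54 = 172.72 cm.
Mifflin-St Jeor (female): BMR = 10(90.9091) + 6.25(172.72) − 5(33) − 161 = 909.0909 + 1079.5 − 165 − 161 = 1662.5909 kcal/day.
TEE = 1662.5909 × 1.3 = 2161.3682 kcal/day.
With stress factor 1.25: 2161.3682 × 1.25 = 2701.7102 kcal/day.
Carbohydrate energy = 35% × 2701.7102 = 945.5986 kcal.
Carbohydrate = 945.5986 ÷ 4 kcal/g = 236.3996 g.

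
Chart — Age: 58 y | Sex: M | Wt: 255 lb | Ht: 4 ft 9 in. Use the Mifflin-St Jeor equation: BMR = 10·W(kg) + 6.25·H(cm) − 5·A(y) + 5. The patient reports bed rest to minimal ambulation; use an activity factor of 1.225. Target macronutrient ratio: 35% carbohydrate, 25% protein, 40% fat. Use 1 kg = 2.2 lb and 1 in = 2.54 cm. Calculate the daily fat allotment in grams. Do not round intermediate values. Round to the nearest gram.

Convert to metric: weight = 255 ÷ 2.2 = 115.9091 kg; height = (4×12 + 9) × 2.54 = 57 × 2.54 = 144.78 cm.
Mifflin-St Jeor (male): BMR = 10(115.9091) + 6.25(144.78) − 5(58) + 5 = 1159.0909 + 904.875 − 290 + 5 = 1778.9659 kcal/day.
TEE = 1778.9659 × 1.225 = 2179.2332 kcal/day.
Fat energy = 40% × 2179.2332 = 871.6933 kcal.
Fat = 871.6933 ÷ 9 kcal/g = 96.8548 g.

97 g/day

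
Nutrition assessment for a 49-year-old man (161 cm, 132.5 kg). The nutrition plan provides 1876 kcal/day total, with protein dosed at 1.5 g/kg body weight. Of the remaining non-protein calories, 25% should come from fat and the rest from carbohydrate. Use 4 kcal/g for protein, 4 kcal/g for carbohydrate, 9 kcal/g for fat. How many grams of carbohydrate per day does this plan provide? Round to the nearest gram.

203 g/day

Protein = 1.5 × 132.5 = 198.75 g → 198.75 × 4 = 795 kcal.
Non-protein calories = 1876 − 795 = 1081 kcal.
Fat: 25% × 1081 = 270.25 kcal; carbohydrate: 810.75 kcal.
Carbohydrate: 810.75 kcal ÷ 4 kcal/g = 202.6875 g.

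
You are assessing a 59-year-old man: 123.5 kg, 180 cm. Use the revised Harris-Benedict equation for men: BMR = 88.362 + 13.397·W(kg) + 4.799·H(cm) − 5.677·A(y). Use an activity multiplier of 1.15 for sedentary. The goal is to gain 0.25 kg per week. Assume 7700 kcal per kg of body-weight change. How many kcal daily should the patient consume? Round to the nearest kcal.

2888 kcal daily

Harris-Benedict: BMR = 88.362 + 13.397(123.5) + 4.799(180) − 5.677(59) = 2271.7685 kcal/day.
TEE = 2271.7685 × 1.15 = 2612.5338 kcal/day.
Required daily surplus = 0.25 × 7700 ÷ 7 = 275 kcal/day.
Target intake = 2612.5338 + 275 = 2887.5338 kcal/day.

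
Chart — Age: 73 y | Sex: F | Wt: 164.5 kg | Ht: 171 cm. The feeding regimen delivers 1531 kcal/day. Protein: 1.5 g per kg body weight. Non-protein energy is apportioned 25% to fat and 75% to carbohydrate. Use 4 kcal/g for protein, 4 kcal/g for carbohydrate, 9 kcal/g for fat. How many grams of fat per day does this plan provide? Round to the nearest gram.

15 g/day

Protein = 1.5 × 164.5 = 246.75 g → 246.75 × 4 = 987 kcal.
Non-protein calories = 1531 − 987 = 544 kcal.
Fat: 25% × 544 = 136 kcal; carbohydrate: 408 kcal.
Fat: 136 kcal ÷ 9 kcal/g = 15.1111 g.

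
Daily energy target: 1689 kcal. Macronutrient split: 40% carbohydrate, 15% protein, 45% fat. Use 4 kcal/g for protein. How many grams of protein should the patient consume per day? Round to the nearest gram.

63 g/day

Protein energy = 15% × 1689 = 253.35 kcal.
At 4 kcal/g: 253.35 ÷ 4 = 63.3375 g.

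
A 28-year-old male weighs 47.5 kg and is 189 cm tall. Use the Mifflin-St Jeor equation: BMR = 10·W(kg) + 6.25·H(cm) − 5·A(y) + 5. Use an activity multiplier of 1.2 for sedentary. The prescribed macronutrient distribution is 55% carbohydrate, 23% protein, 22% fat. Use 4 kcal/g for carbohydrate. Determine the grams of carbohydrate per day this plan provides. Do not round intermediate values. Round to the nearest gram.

Mifflin-St Jeor (male): BMR = 10(47.5) + 6.25(189) − 5(28) + 5 = 475 + 1181.25 − 140 + 5 = 1521.25 kcal/day.
TEE = 1521.25 × 1.2 = 1825.5 kcal/day.
Carbohydrate energy = 55% × 1825.5 = 1004.025 kcal.
Carbohydrate = 1004.025 ÷ 4 kcal/g = 251.0063 g.

251 g/day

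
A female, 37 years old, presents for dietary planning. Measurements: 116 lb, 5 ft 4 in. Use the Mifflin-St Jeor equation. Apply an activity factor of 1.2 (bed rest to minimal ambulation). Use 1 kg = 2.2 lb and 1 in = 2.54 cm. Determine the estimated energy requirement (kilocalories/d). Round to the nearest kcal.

1437 kilocalories/d

Convert to metric: weight = 116 ÷ 2.2 = 52.7273 kg; height = (5×12 + 4) × 2.54 = 64 × 2.54 = 162.56 cm.
Mifflin-St Jeor (female): BMR = 10(52.7273) + 6.25(162.56) − 5(37) − 161 = 527.2727 + 1016 − 185 − 161 = 1197.2727 kcal/day.
TEE = BMR × activity factor = 1197.2727 × 1.2 = 1436.7273 kcal/day.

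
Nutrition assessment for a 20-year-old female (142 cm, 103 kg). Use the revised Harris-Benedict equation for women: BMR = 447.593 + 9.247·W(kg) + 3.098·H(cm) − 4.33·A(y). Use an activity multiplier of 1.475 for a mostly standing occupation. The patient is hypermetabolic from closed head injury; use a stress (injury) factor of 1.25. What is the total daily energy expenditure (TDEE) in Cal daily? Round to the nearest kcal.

Harris-Benedict: BMR = 447.593 + 9.247(103) + 3.098(142) − 4.33(20) = 1753.35 kcal/day.
TEE = BMR × activity factor = 1753.35 × 1.475 = 2586.1913 kcal/day.
Apply stress factor: 2586.1913 × 1.25 = 3232.7391 kcal/day.

3233 Cal daily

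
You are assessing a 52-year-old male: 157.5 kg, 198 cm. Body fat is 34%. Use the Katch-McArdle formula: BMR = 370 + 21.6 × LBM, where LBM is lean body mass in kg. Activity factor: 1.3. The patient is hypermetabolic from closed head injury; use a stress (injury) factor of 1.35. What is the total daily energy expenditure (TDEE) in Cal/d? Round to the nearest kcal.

LBM = 157.5 × (1 − 0.34) = 103.95 kg. Katch-McArdle: BMR = 370 + 21.6 × 103.95 = 2615.32 kcal/day.
TEE = BMR × activity factor = 2615.32 × 1.3 = 3399.916 kcal/day.
Apply stress factor: 3399.916 × 1.35 = 4589.8866 kcal/day.

4590 Cal/d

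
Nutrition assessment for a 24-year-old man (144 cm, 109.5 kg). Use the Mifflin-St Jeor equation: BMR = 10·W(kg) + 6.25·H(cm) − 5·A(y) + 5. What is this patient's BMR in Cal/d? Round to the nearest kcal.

1880 Cal/d

Mifflin-St Jeor (male): BMR = 10(109.5) + 6.25(144) − 5(24) + 5 = 1095 + 900 − 120 + 5 = 1880 kcal/day.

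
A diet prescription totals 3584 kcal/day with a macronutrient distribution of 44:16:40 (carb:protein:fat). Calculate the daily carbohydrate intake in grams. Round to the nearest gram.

Carbohydrate energy = 44% × 3584 = 1576.96 kcal.
At 4 kcal/g: 1576.96 ÷ 4 = 394.24 g.

394 g/day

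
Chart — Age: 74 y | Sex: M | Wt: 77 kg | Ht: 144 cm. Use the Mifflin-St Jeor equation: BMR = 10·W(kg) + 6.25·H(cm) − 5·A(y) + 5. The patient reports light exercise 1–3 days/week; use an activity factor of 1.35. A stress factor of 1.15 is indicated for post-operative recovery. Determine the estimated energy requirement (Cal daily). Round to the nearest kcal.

2026 Cal daily

Mifflin-St Jeor (male): BMR = 10(77) + 6.25(144) − 5(74) + 5 = 770 + 900 − 370 + 5 = 1305 kcal/day.
TEE = BMR × activity factor = 1305 × 1.35 = 1761.75 kcal/day.
Apply stress factor: 1761.75 × 1.15 = 2026.0125 kcal/day.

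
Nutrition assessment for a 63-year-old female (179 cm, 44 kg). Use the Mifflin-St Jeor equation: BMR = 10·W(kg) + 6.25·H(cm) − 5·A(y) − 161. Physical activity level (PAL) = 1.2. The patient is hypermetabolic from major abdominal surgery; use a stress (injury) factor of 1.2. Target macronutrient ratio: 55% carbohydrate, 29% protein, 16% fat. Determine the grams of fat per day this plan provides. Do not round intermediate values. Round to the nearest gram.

28 g/day

Mifflin-St Jeor (female): BMR = 10(44) + 6.25(179) − 5(63) − 161 = 440 + 1118.75 − 315 − 161 = 1082.75 kcal/day.
TEE = 1082.75 × 1.2 = 1299.3 kcal/day.
With stress factor 1.2: 1299.3 × 1.2 = 1559.16 kcal/day.
Fat energy = 16% × 1559.16 = 249.4656 kcal.
Fat = 249.4656 ÷ 9 kcal/g = 27.7184 g.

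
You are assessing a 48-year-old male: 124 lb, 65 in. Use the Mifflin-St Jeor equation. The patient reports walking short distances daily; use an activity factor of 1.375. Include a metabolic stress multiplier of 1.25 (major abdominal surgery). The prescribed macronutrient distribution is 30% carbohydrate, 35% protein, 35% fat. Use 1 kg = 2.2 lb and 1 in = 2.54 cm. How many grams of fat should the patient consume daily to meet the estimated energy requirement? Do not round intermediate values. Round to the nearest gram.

91 g/day

Convert to metric: weight = 124 ÷ 2.2 = 56.3636 kg; height = 65 × 2.54 = 165.1 cm.
Mifflin-St Jeor (male): BMR = 10(56.3636) + 6.25(165.1) − 5(48) + 5 = 563.6364 + 1031.875 − 240 + 5 = 1360.5114 kcal/day.
TEE = 1360.5114 × 1.375 = 1870.7031 kcal/day.
With stress factor 1.25: 1870.7031 × 1.25 = 2338.3789 kcal/day.
Fat energy = 35% × 2338.3789 = 818.4326 kcal.
Fat = 818.4326 ÷ 9 kcal/g = 90.937 g.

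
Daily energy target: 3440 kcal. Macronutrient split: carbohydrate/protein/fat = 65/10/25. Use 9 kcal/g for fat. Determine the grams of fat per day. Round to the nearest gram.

96 g/day

Fat energy = 25% × 3440 = 860 kcal.
At 9 kcal/g: 860 ÷ 9 = 95.5556 g.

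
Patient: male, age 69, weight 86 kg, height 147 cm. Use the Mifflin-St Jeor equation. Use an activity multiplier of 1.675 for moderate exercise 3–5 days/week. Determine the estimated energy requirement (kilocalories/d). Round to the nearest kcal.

Mifflin-St Jeor (male): BMR = 10(86) + 6.25(147) − 5(69) + 5 = 860 + 918.75 − 345 + 5 = 1438.75 kcal/day.
TEE = BMR × activity factor = 1438.75 × 1.675 = 2409.9063 kcal/day.

2410 kilocalories/d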